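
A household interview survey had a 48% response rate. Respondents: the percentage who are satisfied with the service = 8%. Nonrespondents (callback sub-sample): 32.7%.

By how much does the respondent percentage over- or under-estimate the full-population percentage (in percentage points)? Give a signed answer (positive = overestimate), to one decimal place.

-12.8 percentage points

Nonresponse fraction = 1 − 0.48 = 0.52.
Bias = (nonresponse fraction) × (respondent percentage − nonrespondent percentage)
     = 0.52 × (8 − 32.7) = 0.52 × -24.7 = -12.844.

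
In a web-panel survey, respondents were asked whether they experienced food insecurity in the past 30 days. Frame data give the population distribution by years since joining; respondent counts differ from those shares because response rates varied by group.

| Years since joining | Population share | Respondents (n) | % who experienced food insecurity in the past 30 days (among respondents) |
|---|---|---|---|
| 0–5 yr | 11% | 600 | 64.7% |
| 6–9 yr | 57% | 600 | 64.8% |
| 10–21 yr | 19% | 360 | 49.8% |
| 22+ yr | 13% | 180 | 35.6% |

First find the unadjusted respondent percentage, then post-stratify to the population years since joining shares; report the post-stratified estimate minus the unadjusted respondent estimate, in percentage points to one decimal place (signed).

Unadjusted (pooled respondent) estimate weights by respondent counts:
  (600/1740)×64.7 + (600/1740)×64.8 + (360/1740)×49.8 + (180/1740)×35.6 = 58.6414%
Post-stratified estimate weights by population shares:
  0.11×64.7 + 0.57×64.8 + 0.19×49.8 + 0.13×35.6 = 58.143%
Difference = 58.143 − 58.6414 = -0.4984 pp.

-0.5 percentage points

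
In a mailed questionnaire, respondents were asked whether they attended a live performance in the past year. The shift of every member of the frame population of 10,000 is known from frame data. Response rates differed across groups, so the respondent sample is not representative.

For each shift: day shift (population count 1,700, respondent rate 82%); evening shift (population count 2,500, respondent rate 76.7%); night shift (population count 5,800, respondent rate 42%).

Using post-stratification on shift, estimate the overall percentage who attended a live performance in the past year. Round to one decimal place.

57.5%

Each cell contributes population-share × respondent value:
  day shift: (1,700/10,000) × 82 = 13.94
  evening shift: (2,500/10,000) × 76.7 = 19.175
  night shift: (5,800/10,000) × 42 = 24.36
Post-stratified estimate = 57.475 → 57.5%.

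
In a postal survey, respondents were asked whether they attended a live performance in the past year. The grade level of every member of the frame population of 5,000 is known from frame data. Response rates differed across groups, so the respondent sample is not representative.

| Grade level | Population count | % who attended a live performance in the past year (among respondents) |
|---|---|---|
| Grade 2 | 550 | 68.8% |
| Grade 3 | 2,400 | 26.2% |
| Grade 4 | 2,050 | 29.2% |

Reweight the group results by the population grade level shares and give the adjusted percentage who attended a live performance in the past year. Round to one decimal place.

Each cell contributes population-share × respondent value:
  Grade 2: (550/5,000) × 68.8 = 7.568
  Grade 3: (2,400/5,000) × 26.2 = 12.576
  Grade 4: (2,050/5,000) × 29.2 = 11.972
Post-stratified estimate = 32.116 → 32.1%.

32.1%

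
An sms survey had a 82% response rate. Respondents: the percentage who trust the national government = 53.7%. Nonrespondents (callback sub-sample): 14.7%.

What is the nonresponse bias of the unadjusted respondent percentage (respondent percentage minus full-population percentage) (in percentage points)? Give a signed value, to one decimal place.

+7.0 percentage points

Nonresponse fraction = 1 − 0.82 = 0.18.
Bias = (nonresponse fraction) × (respondent percentage − nonrespondent percentage)
     = 0.18 × (53.7 − 14.7) = 0.18 × 39 = 7.02.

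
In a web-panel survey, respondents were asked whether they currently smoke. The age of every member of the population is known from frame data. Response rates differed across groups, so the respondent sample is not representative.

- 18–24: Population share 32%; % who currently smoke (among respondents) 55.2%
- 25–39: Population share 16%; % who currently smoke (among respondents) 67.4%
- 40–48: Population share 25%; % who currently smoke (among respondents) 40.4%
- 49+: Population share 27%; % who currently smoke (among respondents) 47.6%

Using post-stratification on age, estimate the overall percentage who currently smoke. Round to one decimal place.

Weight each group's respondent value by its population share:
  18–24: 0.32 × 55.2 = 17.664
  25–39: 0.16 × 67.4 = 10.784
  40–48: 0.25 × 40.4 = 10.1
  49+: 0.27 × 47.6 = 12.852
Post-stratified estimate = 51.4 → 51.4%.

51.4%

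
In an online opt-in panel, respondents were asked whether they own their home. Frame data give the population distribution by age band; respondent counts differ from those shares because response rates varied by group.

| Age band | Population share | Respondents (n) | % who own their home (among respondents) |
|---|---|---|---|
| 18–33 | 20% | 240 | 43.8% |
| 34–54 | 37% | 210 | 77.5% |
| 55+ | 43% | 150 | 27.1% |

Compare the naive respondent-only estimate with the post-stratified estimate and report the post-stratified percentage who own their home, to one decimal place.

Naive respondent-only estimate (weights = respondent counts):
  (240/600)×43.8 + (210/600)×77.5 + (150/600)×27.1 = 51.42%
Post-stratifying to population shares instead:
  0.2×43.8 + 0.37×77.5 + 0.43×27.1 = 49.088%

49.1%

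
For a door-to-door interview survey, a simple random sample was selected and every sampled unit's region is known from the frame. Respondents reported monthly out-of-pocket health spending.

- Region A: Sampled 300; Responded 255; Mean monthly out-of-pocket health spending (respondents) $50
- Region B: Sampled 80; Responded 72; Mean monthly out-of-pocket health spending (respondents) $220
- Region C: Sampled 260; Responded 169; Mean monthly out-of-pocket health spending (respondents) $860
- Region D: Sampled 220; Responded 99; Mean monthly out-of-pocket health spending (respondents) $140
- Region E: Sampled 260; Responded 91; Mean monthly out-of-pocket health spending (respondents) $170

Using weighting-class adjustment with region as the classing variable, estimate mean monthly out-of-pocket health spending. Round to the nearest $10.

$300

Class response rates: Region A 255/300 = 85%, Region B 72/80 = 90%, Region C 169/260 = 65%, Region D 99/220 = 45%, Region E 91/260 = 35%.
Weighting each respondent by the inverse class response rate inflates each class back to its sampled size, so the class weight is n_sampled:
  Region A: 300 × 50 = 15,000
  Region B: 80 × 220 = 17,600
  Region C: 260 × 860 = 223,600
  Region D: 220 × 140 = 30,800
  Region E: 260 × 170 = 44,200
Adjusted estimate = 331,200 / 1,120 = 295.714 → $300.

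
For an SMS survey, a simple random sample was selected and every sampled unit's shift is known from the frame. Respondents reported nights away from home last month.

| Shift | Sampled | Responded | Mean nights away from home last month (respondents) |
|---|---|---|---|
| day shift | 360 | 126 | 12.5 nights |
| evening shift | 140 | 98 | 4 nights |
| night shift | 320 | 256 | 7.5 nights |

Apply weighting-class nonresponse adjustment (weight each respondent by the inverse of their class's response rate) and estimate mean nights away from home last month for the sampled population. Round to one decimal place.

9.1

Response rates by class: day shift 126/360 = 35%, evening shift 98/140 = 70%, night shift 256/320 = 80%.
Inverse-response-rate weighting restores each class to its sampled count, so class totals weight by n_sampled:
  day shift: 360 × 12.5 = 4500
  evening shift: 140 × 4 = 560
  night shift: 320 × 7.5 = 2400
Adjusted estimate = 7460 / 820 = 9.09756 → 9.1.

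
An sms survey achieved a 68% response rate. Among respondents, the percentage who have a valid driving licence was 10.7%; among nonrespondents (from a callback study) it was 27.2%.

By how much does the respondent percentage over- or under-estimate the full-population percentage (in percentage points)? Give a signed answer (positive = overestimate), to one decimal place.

Nonresponse fraction = 1 − 0.68 = 0.32.
Bias = (nonresponse fraction) × (respondent percentage − nonrespondent percentage)
     = 0.32 × (10.7 − 27.2) = 0.32 × -16.5 = -5.28.

-5.3 percentage points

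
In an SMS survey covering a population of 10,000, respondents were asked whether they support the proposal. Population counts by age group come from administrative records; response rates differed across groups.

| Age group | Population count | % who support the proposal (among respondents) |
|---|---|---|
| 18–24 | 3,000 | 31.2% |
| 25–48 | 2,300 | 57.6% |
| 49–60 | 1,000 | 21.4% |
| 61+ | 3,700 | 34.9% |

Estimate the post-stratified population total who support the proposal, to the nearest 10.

3,770

Estimated count per cell = population count × respondent percentage:
  18–24: 3,000 × 31.2% = 936
  25–48: 2,300 × 57.6% = 1324.8
  49–60: 1,000 × 21.4% = 214
  61+: 3,700 × 34.9% = 1291.3
Estimated total = 3766.1 → 3,770.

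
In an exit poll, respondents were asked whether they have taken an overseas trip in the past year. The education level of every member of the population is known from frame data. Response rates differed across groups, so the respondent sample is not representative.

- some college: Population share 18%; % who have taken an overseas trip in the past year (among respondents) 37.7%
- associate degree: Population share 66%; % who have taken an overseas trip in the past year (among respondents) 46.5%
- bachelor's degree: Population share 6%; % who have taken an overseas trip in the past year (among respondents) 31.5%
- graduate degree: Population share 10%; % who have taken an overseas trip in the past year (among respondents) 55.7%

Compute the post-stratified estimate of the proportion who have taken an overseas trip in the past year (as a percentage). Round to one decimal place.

Post-stratification weights by population share, not respondent share:
  some college: 0.18 × 37.7 = 6.786
  associate degree: 0.66 × 46.5 = 30.69
  bachelor's degree: 0.06 × 31.5 = 1.89
  graduate degree: 0.1 × 55.7 = 5.57
Post-stratified estimate = 44.936 → 44.9%.

44.9%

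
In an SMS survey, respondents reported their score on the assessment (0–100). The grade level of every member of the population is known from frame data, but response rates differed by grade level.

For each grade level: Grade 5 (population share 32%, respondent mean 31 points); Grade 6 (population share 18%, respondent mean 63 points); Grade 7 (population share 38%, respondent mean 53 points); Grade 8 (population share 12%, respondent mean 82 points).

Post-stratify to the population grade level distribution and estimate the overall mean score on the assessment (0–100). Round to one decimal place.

Weight each group's respondent value by its population share:
  Grade 5: 0.32 × 31 = 9.92
  Grade 6: 0.18 × 63 = 11.34
  Grade 7: 0.38 × 53 = 20.14
  Grade 8: 0.12 × 82 = 9.84
Post-stratified estimate = 51.24 → 51.2.

51.2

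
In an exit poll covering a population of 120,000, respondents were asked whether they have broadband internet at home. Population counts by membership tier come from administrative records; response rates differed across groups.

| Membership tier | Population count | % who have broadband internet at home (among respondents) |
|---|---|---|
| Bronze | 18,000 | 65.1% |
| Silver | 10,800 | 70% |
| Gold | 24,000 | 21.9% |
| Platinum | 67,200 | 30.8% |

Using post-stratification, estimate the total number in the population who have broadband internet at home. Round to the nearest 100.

Each cell contributes its population count × the respondent rate:
  Bronze: 18,000 × 65.1% = 11,718
  Silver: 10,800 × 70% = 7560
  Gold: 24,000 × 21.9% = 5256
  Platinum: 67,200 × 30.8% = 20697.6
Estimated total = 45231.6 → 45,200.

45,200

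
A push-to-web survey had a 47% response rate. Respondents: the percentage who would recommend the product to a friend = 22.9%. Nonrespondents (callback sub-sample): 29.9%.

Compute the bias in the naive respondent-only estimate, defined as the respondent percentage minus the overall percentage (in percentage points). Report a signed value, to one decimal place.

Nonresponse fraction = 1 − 0.47 = 0.53.
Bias = (nonresponse fraction) × (respondent percentage − nonrespondent percentage)
     = 0.53 × (22.9 − 29.9) = 0.53 × -7 = -3.71.

-3.7 percentage points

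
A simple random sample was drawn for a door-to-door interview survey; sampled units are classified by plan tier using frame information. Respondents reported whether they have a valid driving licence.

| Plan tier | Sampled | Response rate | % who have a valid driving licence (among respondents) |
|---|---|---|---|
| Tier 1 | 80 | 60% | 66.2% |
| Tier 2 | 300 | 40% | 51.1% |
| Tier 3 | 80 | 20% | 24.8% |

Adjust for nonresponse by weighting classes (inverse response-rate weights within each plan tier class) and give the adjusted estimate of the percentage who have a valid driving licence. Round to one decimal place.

49.2%

With weight = n_sampled/n_responded per class, the weighted class total is n_sampled:
  Tier 1: 80 × 66.2 = 5296
  Tier 2: 300 × 51.1 = 15,330
  Tier 3: 80 × 24.8 = 1984
Adjusted estimate = 22,610 / 460 = 49.1522 → 49.2%.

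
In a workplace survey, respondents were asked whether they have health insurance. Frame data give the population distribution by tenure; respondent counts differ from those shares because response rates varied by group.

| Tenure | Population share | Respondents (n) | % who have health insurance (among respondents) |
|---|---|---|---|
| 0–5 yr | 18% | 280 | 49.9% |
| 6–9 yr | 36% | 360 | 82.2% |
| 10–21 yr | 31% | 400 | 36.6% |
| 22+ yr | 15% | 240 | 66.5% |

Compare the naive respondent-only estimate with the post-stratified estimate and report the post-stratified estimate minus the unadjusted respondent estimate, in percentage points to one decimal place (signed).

Unadjusted (pooled respondent) estimate weights by respondent counts:
  (280/1280)×49.9 + (360/1280)×82.2 + (400/1280)×36.6 + (240/1280)×66.5 = 57.9406%
Reweighting by population tenure shares:
  0.18×49.9 + 0.36×82.2 + 0.31×36.6 + 0.15×66.5 = 59.895%
Difference = 59.895 − 57.9406 = 1.9544 pp.

+2.0 percentage points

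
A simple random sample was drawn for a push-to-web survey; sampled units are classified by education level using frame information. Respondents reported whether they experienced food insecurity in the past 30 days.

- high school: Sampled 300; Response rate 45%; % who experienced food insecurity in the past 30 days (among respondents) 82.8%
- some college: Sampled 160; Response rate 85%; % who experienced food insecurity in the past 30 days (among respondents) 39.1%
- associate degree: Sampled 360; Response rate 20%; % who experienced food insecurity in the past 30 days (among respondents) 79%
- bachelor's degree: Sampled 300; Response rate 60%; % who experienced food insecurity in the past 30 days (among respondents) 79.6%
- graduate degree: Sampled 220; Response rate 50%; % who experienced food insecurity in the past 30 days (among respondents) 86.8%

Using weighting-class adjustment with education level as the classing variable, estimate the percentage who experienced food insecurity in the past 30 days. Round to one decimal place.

76.5%

Inverse-response-rate weighting restores each class to its sampled count, so class totals weight by n_sampled:
  high school: 300 × 82.8 = 24,840
  some college: 160 × 39.1 = 6256
  associate degree: 360 × 79 = 28,440
  bachelor's degree: 300 × 79.6 = 23,880
  graduate degree: 220 × 86.8 = 19,096
Adjusted estimate = 102,512 / 1,340 = 76.5015 → 76.5%.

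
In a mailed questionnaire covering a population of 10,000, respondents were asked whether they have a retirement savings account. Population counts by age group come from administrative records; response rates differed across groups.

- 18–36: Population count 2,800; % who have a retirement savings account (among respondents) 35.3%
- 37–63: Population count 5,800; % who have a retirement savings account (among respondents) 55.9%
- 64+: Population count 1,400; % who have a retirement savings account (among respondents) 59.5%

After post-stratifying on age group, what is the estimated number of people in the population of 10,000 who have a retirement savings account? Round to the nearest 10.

5,060

Each cell contributes its population count × the respondent rate:
  18–36: 2,800 × 35.3% = 988.4
  37–63: 5,800 × 55.9% = 3242.2
  64+: 1,400 × 59.5% = 833
Estimated total = 5063.6 → 5,060.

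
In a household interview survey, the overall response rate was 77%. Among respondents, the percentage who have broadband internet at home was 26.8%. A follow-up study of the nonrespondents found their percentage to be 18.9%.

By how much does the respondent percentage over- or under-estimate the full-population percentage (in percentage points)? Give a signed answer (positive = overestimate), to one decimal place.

Nonresponse fraction = 1 − 0.77 = 0.23.
Bias = (nonresponse fraction) × (respondent percentage − nonrespondent percentage)
     = 0.23 × (26.8 − 18.9) = 0.23 × 7.9 = 1.817.

+1.8 percentage points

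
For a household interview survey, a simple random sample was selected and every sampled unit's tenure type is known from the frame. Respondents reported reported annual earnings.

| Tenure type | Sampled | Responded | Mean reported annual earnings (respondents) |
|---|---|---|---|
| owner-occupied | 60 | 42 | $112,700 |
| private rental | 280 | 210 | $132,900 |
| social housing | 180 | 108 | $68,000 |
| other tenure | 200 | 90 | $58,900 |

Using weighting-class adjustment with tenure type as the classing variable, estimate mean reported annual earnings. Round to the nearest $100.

Response rates by class: owner-occupied 42/60 = 70%, private rental 210/280 = 75%, social housing 108/180 = 60%, other tenure 90/200 = 45%.
Weighting each respondent by the inverse class response rate inflates each class back to its sampled size, so the class weight is n_sampled:
  owner-occupied: 60 × 112,700 = 6,762,000
  private rental: 280 × 132,900 = 37,212,000
  social housing: 180 × 68,000 = 12,240,000
  other tenure: 200 × 58,900 = 11,780,000
Adjusted estimate = 67,994,000 / 720 = 94436.1 → $94,400.

$94,400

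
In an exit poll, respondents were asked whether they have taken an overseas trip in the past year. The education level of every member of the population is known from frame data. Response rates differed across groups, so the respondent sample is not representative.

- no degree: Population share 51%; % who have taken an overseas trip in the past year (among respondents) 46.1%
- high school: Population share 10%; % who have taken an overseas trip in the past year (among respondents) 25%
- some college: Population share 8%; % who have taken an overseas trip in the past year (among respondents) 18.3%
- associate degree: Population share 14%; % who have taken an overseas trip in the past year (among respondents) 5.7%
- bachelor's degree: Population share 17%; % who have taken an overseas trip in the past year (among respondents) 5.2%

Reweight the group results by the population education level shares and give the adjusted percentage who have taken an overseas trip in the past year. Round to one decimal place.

Weight each group's respondent value by its population share:
  no degree: 0.51 × 46.1 = 23.511
  high school: 0.1 × 25 = 2.5
  some college: 0.08 × 18.3 = 1.464
  associate degree: 0.14 × 5.7 = 0.798
  bachelor's degree: 0.17 × 5.2 = 0.884
Post-stratified estimate = 29.157 → 29.2%.

29.2%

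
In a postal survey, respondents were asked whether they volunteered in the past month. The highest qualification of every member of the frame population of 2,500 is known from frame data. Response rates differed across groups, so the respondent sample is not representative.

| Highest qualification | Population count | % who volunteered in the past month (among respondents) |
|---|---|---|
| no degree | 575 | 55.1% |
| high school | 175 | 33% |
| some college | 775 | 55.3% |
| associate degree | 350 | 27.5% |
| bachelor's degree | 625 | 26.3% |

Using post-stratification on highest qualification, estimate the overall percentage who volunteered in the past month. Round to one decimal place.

42.6%

Weight each group's respondent value by its population share:
  no degree: (575/2,500) × 55.1 = 12.673
  high school: (175/2,500) × 33 = 2.31
  some college: (775/2,500) × 55.3 = 17.143
  associate degree: (350/2,500) × 27.5 = 3.85
  bachelor's degree: (625/2,500) × 26.3 = 6.575
Post-stratified estimate = 42.551 → 42.6%.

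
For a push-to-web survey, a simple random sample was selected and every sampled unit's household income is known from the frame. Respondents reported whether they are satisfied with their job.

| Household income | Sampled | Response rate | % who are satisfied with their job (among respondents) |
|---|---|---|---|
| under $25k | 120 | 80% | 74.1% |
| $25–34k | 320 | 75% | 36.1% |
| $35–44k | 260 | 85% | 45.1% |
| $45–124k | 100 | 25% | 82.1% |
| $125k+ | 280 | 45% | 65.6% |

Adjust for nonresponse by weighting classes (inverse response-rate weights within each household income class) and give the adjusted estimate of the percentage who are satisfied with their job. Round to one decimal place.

54.4%

Each respondent's weight = sampled/responded in their class; summing within a class gives n_sampled, so:
  under $25k: 120 × 74.1 = 8892
  $25–34k: 320 × 36.1 = 11,552
  $35–44k: 260 × 45.1 = 11,726
  $45–124k: 100 × 82.1 = 8210
  $125k+: 280 × 65.6 = 18,368
Adjusted estimate = 58,748 / 1,080 = 54.3963 → 54.4%.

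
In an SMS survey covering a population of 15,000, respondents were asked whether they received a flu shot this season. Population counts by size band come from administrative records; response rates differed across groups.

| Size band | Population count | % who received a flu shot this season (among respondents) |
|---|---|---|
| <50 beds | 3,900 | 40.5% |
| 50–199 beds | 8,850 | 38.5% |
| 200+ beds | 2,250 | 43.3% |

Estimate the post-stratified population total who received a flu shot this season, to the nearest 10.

5,960

Apply each group's respondent rate to its population count:
  <50 beds: 3,900 × 40.5% = 1579.5
  50–199 beds: 8,850 × 38.5% = 3407.25
  200+ beds: 2,250 × 43.3% = 974.25
Estimated total = 5961 → 5,960.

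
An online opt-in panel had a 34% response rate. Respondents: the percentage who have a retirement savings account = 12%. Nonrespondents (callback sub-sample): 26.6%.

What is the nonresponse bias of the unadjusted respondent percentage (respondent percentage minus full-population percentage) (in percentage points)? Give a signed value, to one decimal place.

-9.6 percentage points

Nonresponse fraction = 1 − 0.34 = 0.66.
Bias = (nonresponse fraction) × (respondent percentage − nonrespondent percentage)
     = 0.66 × (12 − 26.6) = 0.66 × -14.6 = -9.636.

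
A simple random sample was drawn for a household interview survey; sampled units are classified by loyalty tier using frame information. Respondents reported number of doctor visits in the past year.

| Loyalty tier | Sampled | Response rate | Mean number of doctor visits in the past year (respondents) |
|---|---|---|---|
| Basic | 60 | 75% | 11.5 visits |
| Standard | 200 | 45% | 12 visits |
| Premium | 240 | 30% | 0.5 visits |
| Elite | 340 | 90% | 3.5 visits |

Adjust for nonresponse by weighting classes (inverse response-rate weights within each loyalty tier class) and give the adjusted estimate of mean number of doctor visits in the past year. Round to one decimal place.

Each respondent's weight = sampled/responded in their class; summing within a class gives n_sampled, so:
  Basic: 60 × 11.5 = 690
  Standard: 200 × 12 = 2400
  Premium: 240 × 0.5 = 120
  Elite: 340 × 3.5 = 1190
Adjusted estimate = 4400 / 840 = 5.2381 → 5.2.

5.2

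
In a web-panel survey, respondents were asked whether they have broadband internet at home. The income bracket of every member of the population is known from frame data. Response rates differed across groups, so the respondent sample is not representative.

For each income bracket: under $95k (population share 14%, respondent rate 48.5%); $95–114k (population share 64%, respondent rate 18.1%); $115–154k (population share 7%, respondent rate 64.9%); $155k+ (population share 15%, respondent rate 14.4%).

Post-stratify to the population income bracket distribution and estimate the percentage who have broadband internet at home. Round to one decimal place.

25.1%

Each cell contributes population-share × respondent value:
  under $95k: 0.14 × 48.5 = 6.79
  $95–114k: 0.64 × 18.1 = 11.584
  $115–154k: 0.07 × 64.9 = 4.543
  $155k+: 0.15 × 14.4 = 2.16
Post-stratified estimate = 25.077 → 25.1%.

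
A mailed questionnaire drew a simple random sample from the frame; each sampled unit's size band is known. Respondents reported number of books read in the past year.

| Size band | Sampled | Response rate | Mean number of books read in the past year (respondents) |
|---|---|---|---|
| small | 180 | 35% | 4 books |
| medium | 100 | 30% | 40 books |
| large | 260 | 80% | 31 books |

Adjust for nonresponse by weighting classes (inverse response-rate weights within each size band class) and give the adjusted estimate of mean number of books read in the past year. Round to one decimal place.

23.7

Inverse-response-rate weighting restores each class to its sampled count, so class totals weight by n_sampled:
  small: 180 × 4 = 720
  medium: 100 × 40 = 4000
  large: 260 × 31 = 8060
Adjusted estimate = 12,780 / 540 = 23.6667 → 23.7.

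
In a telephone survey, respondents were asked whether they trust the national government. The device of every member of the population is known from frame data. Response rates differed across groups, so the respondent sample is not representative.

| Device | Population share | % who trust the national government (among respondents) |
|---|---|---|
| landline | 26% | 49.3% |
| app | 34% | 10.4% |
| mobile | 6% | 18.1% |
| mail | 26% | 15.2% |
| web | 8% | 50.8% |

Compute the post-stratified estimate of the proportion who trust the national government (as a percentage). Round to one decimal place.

25.5%

Each cell contributes population-share × respondent value:
  landline: 0.26 × 49.3 = 12.818
  app: 0.34 × 10.4 = 3.536
  mobile: 0.06 × 18.1 = 1.086
  mail: 0.26 × 15.2 = 3.952
  web: 0.08 × 50.8 = 4.064
Post-stratified estimate = 25.456 → 25.5%.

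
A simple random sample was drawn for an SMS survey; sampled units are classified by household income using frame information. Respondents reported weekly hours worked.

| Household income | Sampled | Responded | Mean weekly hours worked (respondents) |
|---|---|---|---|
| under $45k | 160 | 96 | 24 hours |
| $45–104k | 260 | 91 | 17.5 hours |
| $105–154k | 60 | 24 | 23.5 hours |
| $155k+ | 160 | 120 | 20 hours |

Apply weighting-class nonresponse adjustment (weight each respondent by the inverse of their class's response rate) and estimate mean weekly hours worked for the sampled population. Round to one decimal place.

20.3

Response rates by class: under $45k 96/160 = 60%, $45–104k 91/260 = 35%, $105–154k 24/60 = 40%, $155k+ 120/160 = 75%.
Weighting each respondent by the inverse class response rate inflates each class back to its sampled size, so the class weight is n_sampled:
  under $45k: 160 × 24 = 3840
  $45–104k: 260 × 17.5 = 4550
  $105–154k: 60 × 23.5 = 1410
  $155k+: 160 × 20 = 3200
Adjusted estimate = 13,000 / 640 = 20.3125 → 20.3.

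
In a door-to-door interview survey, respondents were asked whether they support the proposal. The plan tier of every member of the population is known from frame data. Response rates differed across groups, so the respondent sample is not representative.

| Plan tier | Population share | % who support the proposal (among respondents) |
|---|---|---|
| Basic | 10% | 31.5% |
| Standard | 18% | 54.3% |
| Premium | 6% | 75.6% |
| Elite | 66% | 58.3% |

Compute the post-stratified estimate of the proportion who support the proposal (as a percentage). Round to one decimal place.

Each cell contributes population-share × respondent value:
  Basic: 0.1 × 31.5 = 3.15
  Standard: 0.18 × 54.3 = 9.774
  Premium: 0.06 × 75.6 = 4.536
  Elite: 0.66 × 58.3 = 38.478
Post-stratified estimate = 55.938 → 55.9%.

55.9%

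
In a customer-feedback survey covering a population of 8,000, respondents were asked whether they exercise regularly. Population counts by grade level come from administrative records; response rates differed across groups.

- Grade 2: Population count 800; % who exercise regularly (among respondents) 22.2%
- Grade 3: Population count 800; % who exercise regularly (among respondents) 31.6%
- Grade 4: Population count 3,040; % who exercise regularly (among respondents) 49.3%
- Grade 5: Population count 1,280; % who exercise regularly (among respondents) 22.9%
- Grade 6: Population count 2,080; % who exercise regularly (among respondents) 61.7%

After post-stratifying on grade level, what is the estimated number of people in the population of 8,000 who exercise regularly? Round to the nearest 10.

Estimated count per cell = population count × respondent percentage:
  Grade 2: 800 × 22.2% = 177.6
  Grade 3: 800 × 31.6% = 252.8
  Grade 4: 3,040 × 49.3% = 1498.72
  Grade 5: 1,280 × 22.9% = 293.12
  Grade 6: 2,080 × 61.7% = 1283.36
Estimated total = 3505.6 → 3,510.

3,510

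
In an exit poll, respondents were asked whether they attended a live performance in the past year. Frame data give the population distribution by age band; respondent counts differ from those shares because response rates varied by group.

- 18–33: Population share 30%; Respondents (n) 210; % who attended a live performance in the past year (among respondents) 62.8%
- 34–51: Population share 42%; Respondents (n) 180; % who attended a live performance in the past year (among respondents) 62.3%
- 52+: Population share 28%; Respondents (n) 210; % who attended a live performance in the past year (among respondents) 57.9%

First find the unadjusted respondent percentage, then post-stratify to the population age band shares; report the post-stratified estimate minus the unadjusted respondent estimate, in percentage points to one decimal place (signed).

+0.3 percentage points

Naive respondent-only estimate (weights = respondent counts):
  (210/600)×62.8 + (180/600)×62.3 + (210/600)×57.9 = 60.935%
Reweighting by population age band shares:
  0.3×62.8 + 0.42×62.3 + 0.28×57.9 = 61.218%
Difference = 61.218 − 60.935 = 0.283 pp.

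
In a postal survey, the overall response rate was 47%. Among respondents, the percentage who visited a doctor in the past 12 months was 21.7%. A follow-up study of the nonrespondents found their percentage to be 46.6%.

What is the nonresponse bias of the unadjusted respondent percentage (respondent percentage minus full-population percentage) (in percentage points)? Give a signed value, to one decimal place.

-13.2 percentage points

Nonresponse fraction = 1 − 0.47 = 0.53.
Bias = (nonresponse fraction) × (respondent percentage − nonrespondent percentage)
     = 0.53 × (21.7 − 46.6) = 0.53 × -24.9 = -13.197.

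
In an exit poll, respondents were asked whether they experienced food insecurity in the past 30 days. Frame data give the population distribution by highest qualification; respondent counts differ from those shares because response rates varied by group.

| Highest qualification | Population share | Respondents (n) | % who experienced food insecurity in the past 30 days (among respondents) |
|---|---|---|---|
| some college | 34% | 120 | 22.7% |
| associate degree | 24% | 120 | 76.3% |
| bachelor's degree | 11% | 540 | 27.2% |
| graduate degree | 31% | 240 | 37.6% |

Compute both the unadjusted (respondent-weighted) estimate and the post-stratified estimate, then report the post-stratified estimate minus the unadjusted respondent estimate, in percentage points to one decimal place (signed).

Unadjusted (pooled respondent) estimate weights by respondent counts:
  (120/1020)×22.7 + (120/1020)×76.3 + (540/1020)×27.2 + (240/1020)×37.6 = 34.8941%
Post-stratifying to population shares instead:
  0.34×22.7 + 0.24×76.3 + 0.11×27.2 + 0.31×37.6 = 40.678%
Difference = 40.678 − 34.8941 = 5.7839 pp.

+5.8 percentage points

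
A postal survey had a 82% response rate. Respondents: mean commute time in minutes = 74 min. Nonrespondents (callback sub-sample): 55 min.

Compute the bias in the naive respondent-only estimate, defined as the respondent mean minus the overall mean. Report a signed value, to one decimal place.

+3.4

Nonresponse fraction = 1 − 0.82 = 0.18.
Bias = (nonresponse fraction) × (respondent mean − nonrespondent mean)
     = 0.18 × (74 − 55) = 0.18 × 19 = 3.42.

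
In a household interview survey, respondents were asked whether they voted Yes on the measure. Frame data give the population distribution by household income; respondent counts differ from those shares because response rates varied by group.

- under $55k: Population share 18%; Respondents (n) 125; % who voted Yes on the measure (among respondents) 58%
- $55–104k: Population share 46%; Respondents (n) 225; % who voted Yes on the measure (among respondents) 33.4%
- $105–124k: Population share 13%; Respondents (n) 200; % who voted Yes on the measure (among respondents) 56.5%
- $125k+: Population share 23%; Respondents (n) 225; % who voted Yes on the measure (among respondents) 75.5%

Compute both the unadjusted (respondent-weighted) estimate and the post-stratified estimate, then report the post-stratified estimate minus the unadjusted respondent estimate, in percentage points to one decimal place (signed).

-5.0 percentage points

Without adjustment, the pooled respondent share is:
  (125/775)×58 + (225/775)×33.4 + (200/775)×56.5 + (225/775)×75.5 = 55.5516%
Post-stratifying to population shares instead:
  0.18×58 + 0.46×33.4 + 0.13×56.5 + 0.23×75.5 = 50.514%
Difference = 50.514 − 55.5516 = -5.0376 pp.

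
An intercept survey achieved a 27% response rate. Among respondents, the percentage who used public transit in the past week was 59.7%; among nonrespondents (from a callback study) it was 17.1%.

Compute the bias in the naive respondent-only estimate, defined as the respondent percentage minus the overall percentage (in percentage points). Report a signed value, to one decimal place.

+31.1 percentage points

Nonresponse fraction = 1 − 0.27 = 0.73.
Bias = (nonresponse fraction) × (respondent percentage − nonrespondent percentage)
     = 0.73 × (59.7 − 17.1) = 0.73 × 42.6 = 31.098.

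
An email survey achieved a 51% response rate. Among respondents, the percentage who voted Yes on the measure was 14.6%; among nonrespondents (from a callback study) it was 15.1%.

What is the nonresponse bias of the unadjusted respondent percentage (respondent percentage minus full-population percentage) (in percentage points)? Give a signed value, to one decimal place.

Nonresponse fraction = 1 − 0.51 = 0.49.
Bias = (nonresponse fraction) × (respondent percentage − nonrespondent percentage)
     = 0.49 × (14.6 − 15.1) = 0.49 × -0.5 = -0.245.

-0.2 percentage points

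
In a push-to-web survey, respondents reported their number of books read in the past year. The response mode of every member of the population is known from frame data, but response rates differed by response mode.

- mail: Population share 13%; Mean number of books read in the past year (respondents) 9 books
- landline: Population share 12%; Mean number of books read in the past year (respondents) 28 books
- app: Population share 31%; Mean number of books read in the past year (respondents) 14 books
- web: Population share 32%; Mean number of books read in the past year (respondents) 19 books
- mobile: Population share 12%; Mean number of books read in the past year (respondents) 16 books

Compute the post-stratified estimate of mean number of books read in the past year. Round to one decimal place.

Post-stratification weights by population share, not respondent share:
  mail: 0.13 × 9 = 1.17
  landline: 0.12 × 28 = 3.36
  app: 0.31 × 14 = 4.34
  web: 0.32 × 19 = 6.08
  mobile: 0.12 × 16 = 1.92
Post-stratified estimate = 16.87 → 16.9.

16.9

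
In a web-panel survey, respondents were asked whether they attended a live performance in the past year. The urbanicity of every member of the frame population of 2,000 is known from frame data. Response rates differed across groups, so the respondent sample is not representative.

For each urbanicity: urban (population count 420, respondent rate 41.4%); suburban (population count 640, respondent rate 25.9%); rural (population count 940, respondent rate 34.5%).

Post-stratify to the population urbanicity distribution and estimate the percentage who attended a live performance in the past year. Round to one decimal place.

Post-stratification weights by population share, not respondent share:
  urban: (420/2,000) × 41.4 = 8.694
  suburban: (640/2,000) × 25.9 = 8.288
  rural: (940/2,000) × 34.5 = 16.215
Post-stratified estimate = 33.197 → 33.2%.

33.2%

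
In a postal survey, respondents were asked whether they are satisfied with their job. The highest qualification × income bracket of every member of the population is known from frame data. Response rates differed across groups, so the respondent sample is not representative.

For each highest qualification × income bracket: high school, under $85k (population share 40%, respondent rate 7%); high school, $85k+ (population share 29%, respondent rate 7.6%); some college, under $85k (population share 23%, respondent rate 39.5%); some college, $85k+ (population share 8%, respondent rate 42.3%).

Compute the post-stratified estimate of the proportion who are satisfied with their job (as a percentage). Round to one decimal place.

Weight each group's respondent value by its population share:
  high school, under $85k: 0.4 × 7 = 2.8
  high school, $85k+: 0.29 × 7.6 = 2.204
  some college, under $85k: 0.23 × 39.5 = 9.085
  some college, $85k+: 0.08 × 42.3 = 3.384
Post-stratified estimate = 17.473 → 17.5%.

17.5%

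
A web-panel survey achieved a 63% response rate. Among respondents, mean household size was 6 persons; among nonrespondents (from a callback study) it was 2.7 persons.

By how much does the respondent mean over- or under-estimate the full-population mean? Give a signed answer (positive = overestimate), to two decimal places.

Nonresponse fraction = 1 − 0.63 = 0.37.
Bias = (nonresponse fraction) × (respondent mean − nonrespondent mean)
     = 0.37 × (6 − 2.7) = 0.37 × 3.3 = 1.221.

+1.22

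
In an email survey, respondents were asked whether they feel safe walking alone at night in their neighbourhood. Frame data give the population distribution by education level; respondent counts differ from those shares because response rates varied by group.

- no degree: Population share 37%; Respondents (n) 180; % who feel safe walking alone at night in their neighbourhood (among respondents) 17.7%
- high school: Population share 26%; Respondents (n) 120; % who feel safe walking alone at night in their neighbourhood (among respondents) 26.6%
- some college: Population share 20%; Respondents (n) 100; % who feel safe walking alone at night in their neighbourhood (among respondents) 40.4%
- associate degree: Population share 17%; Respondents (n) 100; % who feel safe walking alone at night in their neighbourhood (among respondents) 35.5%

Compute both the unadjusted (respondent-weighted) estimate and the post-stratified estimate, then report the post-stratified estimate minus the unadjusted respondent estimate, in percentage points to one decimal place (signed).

Without adjustment, the pooled respondent share is:
  (180/500)×17.7 + (120/500)×26.6 + (100/500)×40.4 + (100/500)×35.5 = 27.936%
Post-stratified estimate weights by population shares:
  0.37×17.7 + 0.26×26.6 + 0.2×40.4 + 0.17×35.5 = 27.58%
Difference = 27.58 − 27.936 = -0.356 pp.

-0.4 percentage points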